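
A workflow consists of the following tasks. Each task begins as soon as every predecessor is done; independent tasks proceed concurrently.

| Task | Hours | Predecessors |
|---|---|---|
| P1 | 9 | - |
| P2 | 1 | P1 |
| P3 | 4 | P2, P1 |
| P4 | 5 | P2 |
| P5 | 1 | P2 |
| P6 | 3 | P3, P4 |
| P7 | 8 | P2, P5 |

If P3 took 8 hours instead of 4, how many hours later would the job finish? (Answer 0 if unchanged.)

2

As given, the longest chain is P1→P2→P5→P7 = 9+1+1+8 = 19, so the finish is 19 hours.
P3 has 2 hours of float (longest path through it is 17).
New critical path: P1→P2→P3→P6 = 9+1+8+3 = 21 ⇒ 21 hours.
Change in finish: 21 − 19 = +2 hours.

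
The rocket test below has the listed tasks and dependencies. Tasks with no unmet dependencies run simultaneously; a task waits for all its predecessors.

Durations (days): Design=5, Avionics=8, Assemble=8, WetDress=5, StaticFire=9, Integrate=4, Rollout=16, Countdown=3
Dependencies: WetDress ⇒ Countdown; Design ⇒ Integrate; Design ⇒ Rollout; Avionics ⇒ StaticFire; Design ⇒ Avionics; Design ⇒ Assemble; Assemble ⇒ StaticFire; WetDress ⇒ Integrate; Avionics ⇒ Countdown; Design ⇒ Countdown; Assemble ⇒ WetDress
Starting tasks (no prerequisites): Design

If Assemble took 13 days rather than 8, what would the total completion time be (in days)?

27

As given, the longest chain is Design→Assemble→WetDress→Integrate = 5+8+5+4 = 22, so the finish is 22 days.
Assemble is on the critical path; changing it to 13 makes that path 27 days.
That remains the longest chain; total 27 days.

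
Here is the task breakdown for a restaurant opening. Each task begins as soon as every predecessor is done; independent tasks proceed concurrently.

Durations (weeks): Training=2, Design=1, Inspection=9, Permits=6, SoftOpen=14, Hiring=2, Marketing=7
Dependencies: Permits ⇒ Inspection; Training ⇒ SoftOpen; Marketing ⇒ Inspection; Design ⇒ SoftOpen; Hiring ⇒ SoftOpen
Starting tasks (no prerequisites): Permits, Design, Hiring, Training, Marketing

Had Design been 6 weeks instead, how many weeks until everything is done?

Critical path before the change: Hiring→SoftOpen = 2+14 = 16 giving 16 weeks.
The longest path through Design is only 15 weeks, so Design has float 1.
The binding chain switches to Design→SoftOpen = 6+14 = 20; finish 20 weeks.

20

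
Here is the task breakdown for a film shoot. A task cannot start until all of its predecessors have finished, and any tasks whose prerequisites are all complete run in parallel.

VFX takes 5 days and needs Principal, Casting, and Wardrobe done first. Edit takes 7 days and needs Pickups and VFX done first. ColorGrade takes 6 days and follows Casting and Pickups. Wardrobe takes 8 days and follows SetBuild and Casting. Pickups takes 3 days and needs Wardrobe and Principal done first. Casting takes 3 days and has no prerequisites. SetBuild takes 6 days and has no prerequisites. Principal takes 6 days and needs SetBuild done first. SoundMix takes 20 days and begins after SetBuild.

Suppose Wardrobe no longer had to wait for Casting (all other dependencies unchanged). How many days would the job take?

Before: longest chain SetBuild→Wardrobe→VFX→Edit = 6+8+5+7 = 26, finish 26.
Dropping Casting→Wardrobe doesn't change Wardrobe's earliest start (6); another predecessor still binds.
New critical path: SetBuild→Wardrobe→VFX→Edit = 6+8+5+7 = 26 ⇒ 26 days.

26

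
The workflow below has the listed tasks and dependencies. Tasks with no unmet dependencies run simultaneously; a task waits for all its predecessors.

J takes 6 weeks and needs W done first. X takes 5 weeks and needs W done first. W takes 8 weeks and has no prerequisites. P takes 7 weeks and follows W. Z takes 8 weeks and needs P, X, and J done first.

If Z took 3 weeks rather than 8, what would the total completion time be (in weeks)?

Baseline: W→P→Z = 8+7+8 = 23 → 23 weeks.
Since Z is critical, the -5 change carries straight to that chain (now 18 weeks).
No other chain overtakes it, so the finish is 18 weeks.

18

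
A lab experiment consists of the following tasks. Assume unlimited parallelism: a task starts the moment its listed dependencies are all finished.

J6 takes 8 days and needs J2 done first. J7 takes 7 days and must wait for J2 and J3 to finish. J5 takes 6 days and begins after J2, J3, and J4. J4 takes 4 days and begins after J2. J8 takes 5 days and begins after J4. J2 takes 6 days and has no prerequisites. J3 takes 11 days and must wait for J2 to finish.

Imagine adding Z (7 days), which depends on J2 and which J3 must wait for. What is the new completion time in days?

31

Originally the project takes 24 days.
With Z inserted, J3 now waits for max(J2, Z).
New critical path: J2→Z→J3→J7 = 6+7+11+7 = 31 ⇒ 31 days.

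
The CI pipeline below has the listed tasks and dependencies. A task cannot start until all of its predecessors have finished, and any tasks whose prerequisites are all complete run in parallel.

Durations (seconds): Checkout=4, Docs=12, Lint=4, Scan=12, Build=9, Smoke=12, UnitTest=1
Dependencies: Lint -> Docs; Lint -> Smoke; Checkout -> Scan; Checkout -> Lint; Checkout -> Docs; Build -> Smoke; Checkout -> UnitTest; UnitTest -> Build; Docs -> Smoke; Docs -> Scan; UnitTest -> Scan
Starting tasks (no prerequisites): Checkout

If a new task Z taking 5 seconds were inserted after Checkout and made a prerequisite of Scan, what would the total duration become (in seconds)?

32

Originally the CI pipeline takes 32 seconds.
With Z inserted, Scan now waits for max(Docs, Checkout, UnitTest, Z).
New critical path: Checkout→Lint→Docs→Scan = 4+4+12+12 = 32 ⇒ 32 seconds.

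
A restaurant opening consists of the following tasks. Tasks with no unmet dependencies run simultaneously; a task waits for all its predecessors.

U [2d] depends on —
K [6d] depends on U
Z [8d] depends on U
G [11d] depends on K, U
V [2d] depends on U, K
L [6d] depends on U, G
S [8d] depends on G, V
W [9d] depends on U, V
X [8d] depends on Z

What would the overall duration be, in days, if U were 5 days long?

Critical path before the change: U→K→G→S = 2+6+11+8 = 27 giving 27 days.
U is on the critical path; changing it to 5 makes that path 30 days.
The critical path is still U→K→G→S; finish is now 30 days.

30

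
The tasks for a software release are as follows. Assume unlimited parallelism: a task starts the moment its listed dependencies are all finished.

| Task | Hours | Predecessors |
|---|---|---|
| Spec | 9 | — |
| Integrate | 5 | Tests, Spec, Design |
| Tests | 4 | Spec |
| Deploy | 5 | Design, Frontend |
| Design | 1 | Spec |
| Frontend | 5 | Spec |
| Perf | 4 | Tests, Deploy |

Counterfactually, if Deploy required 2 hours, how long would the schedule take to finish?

As given, the longest chain is Spec→Frontend→Deploy→Perf = 9+5+5+4 = 23, so the finish is 23 hours.
Since Deploy is critical, the -3 change carries straight to that chain (now 20 hours).
No other chain overtakes it, so the finish is 20 hours.

20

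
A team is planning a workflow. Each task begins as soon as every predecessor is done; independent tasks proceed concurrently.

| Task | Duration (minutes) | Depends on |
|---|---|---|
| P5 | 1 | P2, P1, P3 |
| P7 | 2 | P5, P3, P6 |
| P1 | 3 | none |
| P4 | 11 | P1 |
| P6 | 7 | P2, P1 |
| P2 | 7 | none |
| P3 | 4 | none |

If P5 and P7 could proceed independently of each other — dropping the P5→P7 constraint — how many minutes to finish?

Before: longest chain P2→P6→P7 = 7+7+2 = 16, finish 16.
Dropping P5→P7 doesn't change P7's earliest start (14); another predecessor still binds.
After: P2→P6→P7 = 7+7+2 = 16 → 16 minutes.

16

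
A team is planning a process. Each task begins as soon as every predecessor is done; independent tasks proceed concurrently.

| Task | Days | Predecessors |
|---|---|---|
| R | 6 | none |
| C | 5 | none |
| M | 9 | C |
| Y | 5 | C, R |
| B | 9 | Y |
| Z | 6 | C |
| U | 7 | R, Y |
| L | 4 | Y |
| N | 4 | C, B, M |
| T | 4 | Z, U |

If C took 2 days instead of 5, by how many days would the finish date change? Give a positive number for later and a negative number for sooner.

As given, the longest chain is R→Y→B→N = 6+5+9+4 = 24, so the finish is 24 days.
C is off the critical path — its longest chain is 23 days, giving 1 of slack.
That remains the longest chain; total 24 days.
Change in finish: 24 − 24 = +0 days.

0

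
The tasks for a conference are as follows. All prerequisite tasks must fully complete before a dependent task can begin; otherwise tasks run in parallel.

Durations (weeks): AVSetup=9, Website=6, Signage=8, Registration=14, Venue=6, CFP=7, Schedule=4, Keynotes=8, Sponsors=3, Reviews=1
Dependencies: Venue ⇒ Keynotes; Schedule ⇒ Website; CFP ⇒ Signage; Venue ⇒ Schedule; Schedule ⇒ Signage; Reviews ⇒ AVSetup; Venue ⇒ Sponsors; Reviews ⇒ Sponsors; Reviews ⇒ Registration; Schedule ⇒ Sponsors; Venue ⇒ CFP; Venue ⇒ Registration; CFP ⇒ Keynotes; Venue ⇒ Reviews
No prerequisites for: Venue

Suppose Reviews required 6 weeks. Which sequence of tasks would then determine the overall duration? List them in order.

Baseline: Venue→Reviews→Registration = 6+1+14 = 21 → 21 weeks.
Reviews lies on that path, so at 6 weeks the path becomes 26 weeks.
No other chain overtakes it, so the finish is 26 weeks.

Venue, Reviews, Registration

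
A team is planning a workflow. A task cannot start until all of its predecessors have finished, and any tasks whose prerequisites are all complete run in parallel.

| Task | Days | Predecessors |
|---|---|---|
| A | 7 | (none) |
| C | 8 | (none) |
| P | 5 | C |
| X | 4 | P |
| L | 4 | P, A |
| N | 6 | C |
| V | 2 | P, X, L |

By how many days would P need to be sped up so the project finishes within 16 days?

3

Current finish: 19 days; target: 16.
P is on every critical path, so each day cut from P cuts the finish by one (this holds down to a finish of 15).
Need 19 − 16 = 3 days off P → P becomes 2 days, finish becomes 16.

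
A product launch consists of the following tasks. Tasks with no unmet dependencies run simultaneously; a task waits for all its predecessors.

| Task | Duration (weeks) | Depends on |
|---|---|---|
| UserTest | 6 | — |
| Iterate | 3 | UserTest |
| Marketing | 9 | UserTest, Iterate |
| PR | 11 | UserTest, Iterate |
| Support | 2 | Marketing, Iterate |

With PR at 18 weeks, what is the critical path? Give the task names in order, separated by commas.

As given, the longest chain is UserTest→Iterate→PR = 6+3+11 = 20, so the finish is 20 weeks.
PR lies on that path, so at 18 weeks the path becomes 27 weeks.
The critical path is still UserTest→Iterate→PR; finish is now 27 weeks.

UserTest, Iterate, PR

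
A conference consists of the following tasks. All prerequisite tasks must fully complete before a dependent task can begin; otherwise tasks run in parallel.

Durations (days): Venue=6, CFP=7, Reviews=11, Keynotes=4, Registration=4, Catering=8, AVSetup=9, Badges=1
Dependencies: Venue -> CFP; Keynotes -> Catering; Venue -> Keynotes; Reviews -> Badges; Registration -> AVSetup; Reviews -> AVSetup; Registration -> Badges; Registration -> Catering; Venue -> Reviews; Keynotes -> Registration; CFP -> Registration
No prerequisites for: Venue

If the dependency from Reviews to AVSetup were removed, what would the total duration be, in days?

Before: longest chain Venue→CFP→Registration→AVSetup = 6+7+4+9 = 26, finish 26.
Dropping Reviews→AVSetup doesn't change AVSetup's earliest start (17); another predecessor still binds.
The longest chain is now Venue→CFP→Registration→AVSetup = 6+7+4+9 = 26, so the plan takes 26 days.

26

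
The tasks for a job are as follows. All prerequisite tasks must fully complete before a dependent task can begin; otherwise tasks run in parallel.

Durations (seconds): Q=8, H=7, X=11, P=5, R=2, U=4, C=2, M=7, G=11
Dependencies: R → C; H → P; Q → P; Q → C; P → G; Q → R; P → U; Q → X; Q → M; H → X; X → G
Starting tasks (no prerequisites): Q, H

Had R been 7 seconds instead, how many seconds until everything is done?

30

Critical path before the change: Q→X→G = 8+11+11 = 30 giving 30 seconds.
The longest path through R is only 12 seconds, so R has float 18.
The critical path is still Q→X→G; finish is now 30 seconds.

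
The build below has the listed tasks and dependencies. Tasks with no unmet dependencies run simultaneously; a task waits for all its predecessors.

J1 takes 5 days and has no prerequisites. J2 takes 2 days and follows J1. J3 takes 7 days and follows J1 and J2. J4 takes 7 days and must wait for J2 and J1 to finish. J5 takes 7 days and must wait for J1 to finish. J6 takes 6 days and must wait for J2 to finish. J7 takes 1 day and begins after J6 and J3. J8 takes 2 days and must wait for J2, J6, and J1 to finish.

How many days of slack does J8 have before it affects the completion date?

0

The longest chain is J1→J2→J3→J7 = 5+2+7+1 = 15; overall finish 15 days.
J8 finishes as early as 15 and must finish by 15.
Slack of J8 = 13 − 13 = 0 days.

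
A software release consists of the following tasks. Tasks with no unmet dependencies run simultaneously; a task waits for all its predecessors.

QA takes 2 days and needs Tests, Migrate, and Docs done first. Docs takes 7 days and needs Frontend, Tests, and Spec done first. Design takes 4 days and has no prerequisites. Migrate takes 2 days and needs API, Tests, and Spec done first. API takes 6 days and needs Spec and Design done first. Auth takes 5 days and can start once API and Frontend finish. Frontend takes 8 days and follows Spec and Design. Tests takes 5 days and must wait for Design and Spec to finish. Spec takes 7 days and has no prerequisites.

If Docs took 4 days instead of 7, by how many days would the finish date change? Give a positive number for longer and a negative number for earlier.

Actual critical path: Spec→Frontend→Docs→QA = 7+8+7+2 = 24 ⇒ 24 days.
Docs lies on that path, so at 4 days the path becomes 21 days.
That remains the longest chain; total 21 days.
Change in finish: 21 − 24 = -3 days.

-3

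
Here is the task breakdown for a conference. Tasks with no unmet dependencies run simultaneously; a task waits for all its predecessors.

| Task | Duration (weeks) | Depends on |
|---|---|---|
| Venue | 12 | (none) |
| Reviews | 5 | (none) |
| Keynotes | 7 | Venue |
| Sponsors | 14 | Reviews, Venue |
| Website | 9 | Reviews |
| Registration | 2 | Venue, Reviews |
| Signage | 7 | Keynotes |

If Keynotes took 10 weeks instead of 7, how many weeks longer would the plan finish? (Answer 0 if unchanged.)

As given, the longest chain is Venue→Keynotes→Signage = 12+7+7 = 26, so the finish is 26 weeks.
Since Keynotes is critical, the +3 change carries straight to that chain (now 29 weeks).
The critical path is still Venue→Keynotes→Signage; finish is now 29 weeks.
Change in finish: 29 − 26 = +3 weeks.

3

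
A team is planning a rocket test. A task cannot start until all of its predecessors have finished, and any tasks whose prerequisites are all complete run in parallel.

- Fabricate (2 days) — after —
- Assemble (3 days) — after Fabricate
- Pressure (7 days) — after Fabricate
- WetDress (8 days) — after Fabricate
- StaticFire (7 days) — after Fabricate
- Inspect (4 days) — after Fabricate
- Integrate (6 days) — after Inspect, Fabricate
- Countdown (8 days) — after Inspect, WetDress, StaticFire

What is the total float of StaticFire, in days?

1

Critical path: Fabricate→WetDress→Countdown = 2+8+8 = 18, so the finish is 18 days.
Longest path through StaticFire: 17 days (earliest finish 9, latest finish 10).
Float = 18 − 17 = 1.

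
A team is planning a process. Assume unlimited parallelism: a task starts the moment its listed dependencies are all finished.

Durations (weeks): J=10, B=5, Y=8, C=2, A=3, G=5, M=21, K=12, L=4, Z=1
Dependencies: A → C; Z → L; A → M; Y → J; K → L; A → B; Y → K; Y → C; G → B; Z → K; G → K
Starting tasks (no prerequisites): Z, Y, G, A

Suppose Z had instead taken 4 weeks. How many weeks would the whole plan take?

As given, the longest chain is Y→K→L = 8+12+4 = 24, so the finish is 24 weeks.
The longest path through Z is only 17 weeks, so Z has float 7.
That remains the longest chain; total 24 weeks.

24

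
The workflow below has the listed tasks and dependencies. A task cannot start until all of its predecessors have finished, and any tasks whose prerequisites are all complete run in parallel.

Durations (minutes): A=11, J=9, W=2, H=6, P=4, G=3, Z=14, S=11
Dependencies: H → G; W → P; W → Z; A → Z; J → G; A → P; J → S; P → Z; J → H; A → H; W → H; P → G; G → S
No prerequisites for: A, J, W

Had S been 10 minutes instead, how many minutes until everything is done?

30

The binding path is A→H→G→S = 11+6+3+11 = 31; finish at 31 minutes.
Since S is critical, the -1 change carries straight to that chain (now 30 minutes).
That remains the longest chain; total 30 minutes.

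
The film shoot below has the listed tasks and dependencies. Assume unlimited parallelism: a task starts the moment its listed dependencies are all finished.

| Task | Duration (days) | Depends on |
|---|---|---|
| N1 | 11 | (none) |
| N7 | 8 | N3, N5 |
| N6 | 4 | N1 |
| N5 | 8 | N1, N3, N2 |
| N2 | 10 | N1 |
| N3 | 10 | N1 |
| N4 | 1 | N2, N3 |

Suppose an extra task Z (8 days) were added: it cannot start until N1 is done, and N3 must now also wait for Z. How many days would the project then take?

45

Originally the project takes 37 days.
With Z inserted, N3 now waits for max(N1, Z).
New critical path: N1→Z→N3→N5→N7 = 11+8+10+8+8 = 45 ⇒ 45 days.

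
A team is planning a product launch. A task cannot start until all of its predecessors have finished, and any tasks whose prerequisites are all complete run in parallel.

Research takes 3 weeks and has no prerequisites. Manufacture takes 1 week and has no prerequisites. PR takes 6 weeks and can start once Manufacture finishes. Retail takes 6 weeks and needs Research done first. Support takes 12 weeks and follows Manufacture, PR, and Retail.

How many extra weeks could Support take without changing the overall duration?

0

Research→Retail→Support = 3+6+12 = 21 sets the makespan at 21 weeks.
Longest path through Support: 21 weeks (earliest finish 21, latest finish 21).
So Support can slip 21 − 21 = 0 weeks.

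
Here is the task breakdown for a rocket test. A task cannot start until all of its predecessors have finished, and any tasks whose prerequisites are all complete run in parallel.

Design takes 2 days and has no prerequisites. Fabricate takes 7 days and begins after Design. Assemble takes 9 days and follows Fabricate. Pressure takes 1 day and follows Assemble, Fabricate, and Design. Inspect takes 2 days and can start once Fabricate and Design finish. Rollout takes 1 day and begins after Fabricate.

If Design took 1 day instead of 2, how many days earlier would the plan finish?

1

The binding path is Design→Fabricate→Assemble→Pressure = 2+7+9+1 = 19; finish at 19 days.
Design lies on that path, so at 1 day the path becomes 18 days.
That remains the longest chain; total 18 days.
Change in finish: 18 − 19 = -1 days.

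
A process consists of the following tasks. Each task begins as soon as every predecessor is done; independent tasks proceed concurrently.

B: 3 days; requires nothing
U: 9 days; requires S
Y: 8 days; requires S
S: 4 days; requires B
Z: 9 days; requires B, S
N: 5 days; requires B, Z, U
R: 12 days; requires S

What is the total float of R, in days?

The longest chain is B→S→U→N = 3+4+9+5 = 21; overall finish 21 days.
The longest chain containing R totals 19 days.
Slack of R = 9 − 7 = 2 days.

2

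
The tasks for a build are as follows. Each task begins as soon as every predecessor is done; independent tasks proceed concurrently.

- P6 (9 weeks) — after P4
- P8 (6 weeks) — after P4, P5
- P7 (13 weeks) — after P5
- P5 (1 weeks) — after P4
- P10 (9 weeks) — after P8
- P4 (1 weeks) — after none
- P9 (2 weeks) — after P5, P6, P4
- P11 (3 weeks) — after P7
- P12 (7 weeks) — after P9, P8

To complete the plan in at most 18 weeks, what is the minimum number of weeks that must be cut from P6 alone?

1

Current finish: 19 weeks; target: 18.
P6 is on every critical path, so each week cut from P6 cuts the finish by one (this holds down to a finish of 18).
Need 19 − 18 = 1 week off P6 → P6 becomes 8 weeks, finish becomes 18.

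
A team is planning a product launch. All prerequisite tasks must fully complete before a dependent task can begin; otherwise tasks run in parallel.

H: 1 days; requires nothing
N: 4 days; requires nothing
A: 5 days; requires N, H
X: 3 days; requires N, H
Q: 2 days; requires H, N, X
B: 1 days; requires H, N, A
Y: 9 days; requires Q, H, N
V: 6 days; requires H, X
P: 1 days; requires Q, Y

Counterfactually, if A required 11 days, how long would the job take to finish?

Baseline: N→X→Q→Y→P = 4+3+2+9+1 = 19 → 19 days.
A has 9 days of float (longest path through it is 10).
That remains the longest chain; total 19 days.

19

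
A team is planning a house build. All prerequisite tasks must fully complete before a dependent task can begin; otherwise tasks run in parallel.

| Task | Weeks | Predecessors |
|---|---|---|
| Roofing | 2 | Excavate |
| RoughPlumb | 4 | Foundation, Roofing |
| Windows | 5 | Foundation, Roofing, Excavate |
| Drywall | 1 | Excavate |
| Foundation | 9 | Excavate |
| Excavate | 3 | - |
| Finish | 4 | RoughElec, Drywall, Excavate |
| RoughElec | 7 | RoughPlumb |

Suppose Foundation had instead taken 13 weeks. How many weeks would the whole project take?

31

The binding path is Excavate→Foundation→RoughPlumb→RoughElec→Finish = 3+9+4+7+4 = 27; finish at 27 weeks.
Foundation lies on that path, so at 13 weeks the path becomes 31 weeks.
That remains the longest chain; total 31 weeks.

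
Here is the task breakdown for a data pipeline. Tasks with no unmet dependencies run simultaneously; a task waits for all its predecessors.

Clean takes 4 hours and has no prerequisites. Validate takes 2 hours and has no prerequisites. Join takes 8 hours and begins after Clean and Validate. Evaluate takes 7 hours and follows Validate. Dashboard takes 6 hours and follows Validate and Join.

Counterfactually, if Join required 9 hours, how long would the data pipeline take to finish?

Baseline: Clean→Join→Dashboard = 4+8+6 = 18 → 18 hours.
Join is on the critical path; changing it to 9 makes that path 19 hours.
No other chain overtakes it, so the finish is 19 hours.

19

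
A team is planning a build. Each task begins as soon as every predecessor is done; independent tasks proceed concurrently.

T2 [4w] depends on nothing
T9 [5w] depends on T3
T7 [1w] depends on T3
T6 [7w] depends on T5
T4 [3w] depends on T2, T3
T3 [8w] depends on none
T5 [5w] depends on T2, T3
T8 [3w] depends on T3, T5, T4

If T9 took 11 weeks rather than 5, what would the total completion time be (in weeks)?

20

As given, the longest chain is T3→T5→T6 = 8+5+7 = 20, so the finish is 20 weeks.
T9 has 7 weeks of float (longest path through it is 13).
The critical path is still T3→T5→T6; finish is now 20 weeks.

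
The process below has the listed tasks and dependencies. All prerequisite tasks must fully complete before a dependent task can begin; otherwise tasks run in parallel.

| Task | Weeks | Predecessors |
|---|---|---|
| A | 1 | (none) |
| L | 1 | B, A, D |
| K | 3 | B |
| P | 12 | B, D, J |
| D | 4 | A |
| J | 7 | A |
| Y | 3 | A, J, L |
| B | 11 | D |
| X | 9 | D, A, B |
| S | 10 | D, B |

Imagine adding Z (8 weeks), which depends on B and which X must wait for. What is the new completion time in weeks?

Originally the job takes 28 weeks.
With Z inserted, X now waits for max(D, A, B, Z).
New critical path: A→D→B→Z→X = 1+4+11+8+9 = 33 ⇒ 33 weeks.

33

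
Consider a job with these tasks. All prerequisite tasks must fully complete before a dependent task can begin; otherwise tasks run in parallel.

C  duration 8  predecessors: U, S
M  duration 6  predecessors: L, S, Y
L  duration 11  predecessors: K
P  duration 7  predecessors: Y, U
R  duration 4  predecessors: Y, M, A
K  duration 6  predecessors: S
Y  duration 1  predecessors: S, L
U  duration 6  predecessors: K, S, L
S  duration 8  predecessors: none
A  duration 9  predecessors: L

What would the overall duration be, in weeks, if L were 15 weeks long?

As given, the longest chain is S→K→L→U→C = 8+6+11+6+8 = 39, so the finish is 39 weeks.
Since L is critical, the +4 change carries straight to that chain (now 43 weeks).
That remains the longest chain; total 43 weeks.

43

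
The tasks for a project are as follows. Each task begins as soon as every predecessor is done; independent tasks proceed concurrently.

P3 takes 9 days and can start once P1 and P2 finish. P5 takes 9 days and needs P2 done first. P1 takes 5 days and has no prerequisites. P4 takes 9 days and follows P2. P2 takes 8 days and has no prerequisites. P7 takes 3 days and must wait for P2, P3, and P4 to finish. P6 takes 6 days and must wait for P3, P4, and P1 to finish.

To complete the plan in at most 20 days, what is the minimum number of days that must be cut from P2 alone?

3

Current finish: 23 days; target: 20.
P2 is on every critical path, so each day cut from P2 cuts the finish by one (this holds down to a finish of 20).
Need 23 − 20 = 3 days off P2 → P2 becomes 5 days, finish becomes 20.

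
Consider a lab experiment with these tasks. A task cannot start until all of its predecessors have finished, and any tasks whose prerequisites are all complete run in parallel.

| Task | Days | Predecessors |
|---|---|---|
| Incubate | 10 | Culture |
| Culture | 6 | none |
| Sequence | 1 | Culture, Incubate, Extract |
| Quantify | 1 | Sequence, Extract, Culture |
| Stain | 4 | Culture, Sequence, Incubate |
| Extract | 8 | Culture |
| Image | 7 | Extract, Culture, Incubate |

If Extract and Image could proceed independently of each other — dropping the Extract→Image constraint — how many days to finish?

23

Before: longest chain Culture→Incubate→Image = 6+10+7 = 23, finish 23.
Dropping Extract→Image doesn't change Image's earliest start (16); another predecessor still binds.
After: Culture→Incubate→Image = 6+10+7 = 23 → 23 days.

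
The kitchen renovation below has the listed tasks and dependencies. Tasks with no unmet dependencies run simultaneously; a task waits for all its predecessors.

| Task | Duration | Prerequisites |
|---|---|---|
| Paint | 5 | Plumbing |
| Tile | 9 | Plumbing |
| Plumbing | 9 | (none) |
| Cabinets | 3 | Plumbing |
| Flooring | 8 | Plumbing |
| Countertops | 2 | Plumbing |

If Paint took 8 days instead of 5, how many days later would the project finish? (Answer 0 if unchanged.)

0

Baseline: Plumbing→Tile = 9+9 = 18 → 18 days.
Paint has 4 days of float (longest path through it is 14).
That remains the longest chain; total 18 days.
Change in finish: 18 − 18 = +0 days.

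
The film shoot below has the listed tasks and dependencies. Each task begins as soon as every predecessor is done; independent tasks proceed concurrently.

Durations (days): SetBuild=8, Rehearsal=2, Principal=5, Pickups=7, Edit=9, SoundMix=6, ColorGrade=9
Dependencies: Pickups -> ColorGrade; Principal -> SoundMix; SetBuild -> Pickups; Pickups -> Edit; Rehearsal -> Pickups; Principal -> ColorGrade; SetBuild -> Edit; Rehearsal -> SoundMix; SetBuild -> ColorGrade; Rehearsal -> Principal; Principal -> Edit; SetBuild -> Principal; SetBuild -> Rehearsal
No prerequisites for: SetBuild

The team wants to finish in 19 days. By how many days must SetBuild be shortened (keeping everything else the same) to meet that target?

7

Current finish: 26 days; target: 19.
SetBuild is on every critical path, so each day cut from SetBuild cuts the finish by one (this holds down to a finish of 19).
Need 26 − 19 = 7 days off SetBuild → SetBuild becomes 1 day, finish becomes 19.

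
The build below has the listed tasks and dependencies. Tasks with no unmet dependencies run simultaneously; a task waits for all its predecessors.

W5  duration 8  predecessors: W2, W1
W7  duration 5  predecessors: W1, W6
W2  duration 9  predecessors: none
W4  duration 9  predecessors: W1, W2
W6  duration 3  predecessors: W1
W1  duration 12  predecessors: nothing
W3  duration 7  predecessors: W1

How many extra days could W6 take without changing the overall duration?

The longest chain is W1→W4 = 12+9 = 21; overall finish 21 days.
Longest path through W6: 20 days (earliest finish 15, latest finish 16).
Slack of W6 = 13 − 12 = 1 day.

1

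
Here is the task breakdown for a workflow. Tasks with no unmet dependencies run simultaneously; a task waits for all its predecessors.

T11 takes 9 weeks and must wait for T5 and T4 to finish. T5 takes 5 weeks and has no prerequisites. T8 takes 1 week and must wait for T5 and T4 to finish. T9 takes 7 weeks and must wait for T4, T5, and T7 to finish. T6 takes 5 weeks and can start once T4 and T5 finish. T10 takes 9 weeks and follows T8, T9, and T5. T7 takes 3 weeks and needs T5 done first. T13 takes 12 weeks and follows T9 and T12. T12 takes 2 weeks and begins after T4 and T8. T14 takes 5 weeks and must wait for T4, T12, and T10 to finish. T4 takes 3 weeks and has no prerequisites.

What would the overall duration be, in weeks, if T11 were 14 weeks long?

The binding path is T5→T7→T9→T10→T14 = 5+3+7+9+5 = 29; finish at 29 weeks.
T11 is off the critical path — its longest chain is 14 weeks, giving 15 of slack.
No other chain overtakes it, so the finish is 29 weeks.

29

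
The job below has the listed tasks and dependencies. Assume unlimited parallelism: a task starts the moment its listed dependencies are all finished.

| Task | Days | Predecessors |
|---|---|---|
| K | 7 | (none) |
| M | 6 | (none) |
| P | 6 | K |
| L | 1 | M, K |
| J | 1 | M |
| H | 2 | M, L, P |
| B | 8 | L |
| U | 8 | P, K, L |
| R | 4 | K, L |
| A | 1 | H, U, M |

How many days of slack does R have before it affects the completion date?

K→P→U→A = 7+6+8+1 = 22 sets the makespan at 22 days.
Longest path through R: 12 days (earliest finish 12, latest finish 22).
So R can slip 22 − 12 = 10 days.

10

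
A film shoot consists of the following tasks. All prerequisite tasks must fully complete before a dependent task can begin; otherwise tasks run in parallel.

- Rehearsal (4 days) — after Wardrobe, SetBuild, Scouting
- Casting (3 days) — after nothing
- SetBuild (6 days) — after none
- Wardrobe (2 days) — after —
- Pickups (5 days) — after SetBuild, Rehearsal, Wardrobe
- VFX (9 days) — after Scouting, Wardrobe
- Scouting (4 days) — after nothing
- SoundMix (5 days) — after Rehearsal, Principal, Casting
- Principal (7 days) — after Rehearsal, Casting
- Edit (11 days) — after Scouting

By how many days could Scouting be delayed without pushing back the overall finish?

Critical path: SetBuild→Rehearsal→Principal→SoundMix = 6+4+7+5 = 22, so the finish is 22 days.
Scouting finishes as early as 4 and must finish by 6.
Float = 22 − 20 = 2.

2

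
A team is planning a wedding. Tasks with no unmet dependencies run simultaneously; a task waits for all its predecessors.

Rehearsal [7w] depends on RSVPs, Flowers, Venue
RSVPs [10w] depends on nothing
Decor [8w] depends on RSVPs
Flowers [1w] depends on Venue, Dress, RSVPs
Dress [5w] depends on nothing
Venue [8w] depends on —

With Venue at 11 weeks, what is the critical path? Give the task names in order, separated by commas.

The binding path is RSVPs→Flowers→Rehearsal = 10+1+7 = 18; finish at 18 weeks.
Venue has 2 weeks of float (longest path through it is 16).
New critical path: Venue→Flowers→Rehearsal = 11+1+7 = 19 ⇒ 19 weeks.

Venue, Flowers, Rehearsal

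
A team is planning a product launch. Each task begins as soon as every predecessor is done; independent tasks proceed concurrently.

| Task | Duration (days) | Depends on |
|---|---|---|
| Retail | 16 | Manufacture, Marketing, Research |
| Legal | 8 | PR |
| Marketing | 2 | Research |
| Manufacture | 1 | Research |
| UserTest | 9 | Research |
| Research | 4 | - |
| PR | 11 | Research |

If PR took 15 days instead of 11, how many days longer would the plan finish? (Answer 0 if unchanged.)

4

As given, the longest chain is Research→PR→Legal = 4+11+8 = 23, so the finish is 23 days.
PR lies on that path, so at 15 days the path becomes 27 days.
The critical path is still Research→PR→Legal; finish is now 27 days.
Change in finish: 27 − 23 = +4 days.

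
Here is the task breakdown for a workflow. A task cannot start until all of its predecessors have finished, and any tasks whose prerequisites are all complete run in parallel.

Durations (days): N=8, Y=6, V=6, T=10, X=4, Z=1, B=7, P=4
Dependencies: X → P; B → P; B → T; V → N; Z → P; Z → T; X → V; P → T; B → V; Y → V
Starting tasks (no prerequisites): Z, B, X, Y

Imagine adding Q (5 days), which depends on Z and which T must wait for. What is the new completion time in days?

21

Originally the schedule takes 21 days.
With Q inserted, T now waits for max(B, Z, P, Q).
New critical path: B→P→T = 7+4+10 = 21 ⇒ 21 days.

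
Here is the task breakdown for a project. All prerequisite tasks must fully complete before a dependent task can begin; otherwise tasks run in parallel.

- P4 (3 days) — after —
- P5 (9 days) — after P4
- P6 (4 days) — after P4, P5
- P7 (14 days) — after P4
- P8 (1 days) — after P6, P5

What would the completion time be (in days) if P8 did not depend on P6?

17

With the dependency in place, P4→P5→P6→P8 = 3+9+4+1 = 17 sets the finish at 17 days.
Without P6→P8, P8's earliest start moves from 16 to 12.
New critical path: P4→P7 = 3+14 = 17 ⇒ 17 days.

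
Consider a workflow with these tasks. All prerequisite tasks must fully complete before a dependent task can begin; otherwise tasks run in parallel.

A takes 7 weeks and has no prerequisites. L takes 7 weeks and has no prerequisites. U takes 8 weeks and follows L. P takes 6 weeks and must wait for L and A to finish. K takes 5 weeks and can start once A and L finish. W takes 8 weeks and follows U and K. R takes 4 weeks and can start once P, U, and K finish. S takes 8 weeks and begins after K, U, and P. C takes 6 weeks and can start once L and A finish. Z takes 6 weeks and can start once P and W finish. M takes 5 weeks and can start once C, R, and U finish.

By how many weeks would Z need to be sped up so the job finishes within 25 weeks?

Current finish: 29 weeks; target: 25.
Z is on every critical path, so each week cut from Z cuts the finish by one (this holds down to a finish of 24).
Need 29 − 25 = 4 weeks off Z → Z becomes 2 weeks, finish becomes 25.

4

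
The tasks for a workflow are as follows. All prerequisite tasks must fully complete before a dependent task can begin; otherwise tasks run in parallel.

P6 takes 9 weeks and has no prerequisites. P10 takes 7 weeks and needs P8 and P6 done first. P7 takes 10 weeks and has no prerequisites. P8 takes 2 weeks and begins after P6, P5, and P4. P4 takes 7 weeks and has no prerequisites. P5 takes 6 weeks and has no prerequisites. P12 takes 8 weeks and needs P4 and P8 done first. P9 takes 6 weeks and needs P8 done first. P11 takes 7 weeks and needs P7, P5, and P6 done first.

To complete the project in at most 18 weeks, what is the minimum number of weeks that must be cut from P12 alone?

1

Current finish: 19 weeks; target: 18.
P12 is on every critical path, so each week cut from P12 cuts the finish by one (this holds down to a finish of 18).
Need 19 − 18 = 1 week off P12 → P12 becomes 7 weeks, finish becomes 18.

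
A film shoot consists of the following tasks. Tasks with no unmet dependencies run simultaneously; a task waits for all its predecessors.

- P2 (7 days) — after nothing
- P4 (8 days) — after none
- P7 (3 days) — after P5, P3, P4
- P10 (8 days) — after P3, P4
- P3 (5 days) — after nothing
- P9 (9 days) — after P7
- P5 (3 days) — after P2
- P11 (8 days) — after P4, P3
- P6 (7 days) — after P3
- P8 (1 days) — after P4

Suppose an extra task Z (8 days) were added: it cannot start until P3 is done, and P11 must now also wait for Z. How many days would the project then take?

22

Originally the project takes 22 days.
With Z inserted, P11 now waits for max(P4, P3, Z).
New critical path: P2→P5→P7→P9 = 7+3+3+9 = 22 ⇒ 22 days.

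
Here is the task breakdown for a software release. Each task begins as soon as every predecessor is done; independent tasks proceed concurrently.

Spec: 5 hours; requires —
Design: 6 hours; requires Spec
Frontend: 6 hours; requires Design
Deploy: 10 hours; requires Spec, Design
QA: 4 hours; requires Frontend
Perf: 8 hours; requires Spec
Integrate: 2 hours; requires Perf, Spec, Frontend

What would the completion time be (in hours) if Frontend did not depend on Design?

Before: longest chain Spec→Design→Frontend→QA = 5+6+6+4 = 21, finish 21.
Without Design→Frontend, Frontend's earliest start moves from 11 to 0.
The longest chain is now Spec→Design→Deploy = 5+6+10 = 21, so the plan takes 21 hours.

21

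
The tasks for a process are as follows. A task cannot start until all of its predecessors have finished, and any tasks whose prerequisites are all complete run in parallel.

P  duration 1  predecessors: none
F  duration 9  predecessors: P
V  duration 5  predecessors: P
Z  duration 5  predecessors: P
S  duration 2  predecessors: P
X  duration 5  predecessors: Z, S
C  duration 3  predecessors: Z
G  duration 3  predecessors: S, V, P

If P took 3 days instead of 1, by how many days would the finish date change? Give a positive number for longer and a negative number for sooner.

Actual critical path: P→Z→X = 1+5+5 = 11 ⇒ 11 days.
Since P is critical, the +2 change carries straight to that chain (now 13 days).
That remains the longest chain; total 13 days.
Change in finish: 13 − 11 = +2 days.

2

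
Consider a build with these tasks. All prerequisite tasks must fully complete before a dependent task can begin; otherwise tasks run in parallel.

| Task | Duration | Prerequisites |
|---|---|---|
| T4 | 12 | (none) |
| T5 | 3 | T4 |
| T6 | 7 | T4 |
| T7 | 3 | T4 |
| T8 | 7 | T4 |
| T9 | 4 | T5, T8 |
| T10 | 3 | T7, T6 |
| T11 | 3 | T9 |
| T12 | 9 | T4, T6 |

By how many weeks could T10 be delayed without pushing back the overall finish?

6

Critical path: T4→T6→T12 = 12+7+9 = 28, so the finish is 28 weeks.
T10 finishes as early as 22 and must finish by 28.
So T10 can slip 28 − 22 = 6 weeks.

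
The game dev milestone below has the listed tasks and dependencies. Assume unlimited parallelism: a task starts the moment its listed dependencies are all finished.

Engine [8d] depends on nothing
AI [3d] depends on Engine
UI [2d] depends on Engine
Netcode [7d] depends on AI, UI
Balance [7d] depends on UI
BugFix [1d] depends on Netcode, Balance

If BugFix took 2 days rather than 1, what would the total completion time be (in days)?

As given, the longest chain is Engine→AI→Netcode→BugFix = 8+3+7+1 = 19, so the finish is 19 days.
Since BugFix is critical, the +1 change carries straight to that chain (now 20 days).
That remains the longest chain; total 20 days.

20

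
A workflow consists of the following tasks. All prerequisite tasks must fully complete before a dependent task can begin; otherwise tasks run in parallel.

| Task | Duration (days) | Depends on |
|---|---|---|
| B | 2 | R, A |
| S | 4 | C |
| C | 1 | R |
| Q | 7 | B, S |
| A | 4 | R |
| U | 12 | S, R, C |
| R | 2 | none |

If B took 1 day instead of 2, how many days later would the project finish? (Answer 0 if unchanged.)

0

Critical path before the change: R→C→S→U = 2+1+4+12 = 19 giving 19 days.
B is off the critical path — its longest chain is 15 days, giving 4 of slack.
The critical path is still R→C→S→U; finish is now 19 days.
Change in finish: 19 − 19 = +0 days.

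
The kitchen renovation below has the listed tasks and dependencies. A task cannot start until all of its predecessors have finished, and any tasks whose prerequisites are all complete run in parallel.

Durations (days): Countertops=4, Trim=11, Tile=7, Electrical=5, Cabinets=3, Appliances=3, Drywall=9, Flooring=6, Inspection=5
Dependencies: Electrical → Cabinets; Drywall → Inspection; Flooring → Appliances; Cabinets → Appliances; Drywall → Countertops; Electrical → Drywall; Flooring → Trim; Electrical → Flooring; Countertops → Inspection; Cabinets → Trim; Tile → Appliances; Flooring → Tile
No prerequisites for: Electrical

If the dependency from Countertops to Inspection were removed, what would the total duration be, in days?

22

Original critical path: Electrical→Drywall→Countertops→Inspection = 5+9+4+5 = 23 ⇒ 23 days.
Without Countertops→Inspection, Inspection's earliest start moves from 18 to 14.
After: Electrical→Flooring→Trim = 5+6+11 = 22 → 22 days.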